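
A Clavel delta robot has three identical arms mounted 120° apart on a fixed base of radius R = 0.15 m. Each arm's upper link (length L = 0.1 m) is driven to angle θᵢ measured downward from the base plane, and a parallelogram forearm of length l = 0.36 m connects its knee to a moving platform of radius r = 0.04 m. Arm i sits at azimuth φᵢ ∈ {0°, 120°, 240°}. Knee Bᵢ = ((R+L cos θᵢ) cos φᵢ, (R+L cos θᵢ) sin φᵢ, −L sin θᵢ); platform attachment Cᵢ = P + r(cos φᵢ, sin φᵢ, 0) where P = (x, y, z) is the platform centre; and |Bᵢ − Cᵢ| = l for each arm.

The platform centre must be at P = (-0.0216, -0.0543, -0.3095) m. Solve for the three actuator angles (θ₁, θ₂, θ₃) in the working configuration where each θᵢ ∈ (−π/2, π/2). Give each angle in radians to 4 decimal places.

arm 1 (φ=0.0°): x'=-0.0216, y'=-0.0543
  e−x'=0.1316;  (l²−L²−(e−x')²−y'²−z²)/2L = 0.0177
  θ1 = atan2(B,A) + arccos(C/0.3363) = 0.3493
arm 2 (φ=120.0°): x'=-0.0362, y'=0.0459
  A cos θ + B sin θ = C:  0.1462·cos θ + -0.3095·sin θ = 0.0016
  γ=atan2(-0.3095,0.1462)=-1.1294;  ψ=arccos(0.0047)=1.5660;  θ2=γ+ψ≈0.4366
arm 3 (φ=240.0°): x'=0.0578, y'=0.0084
  A=0.0522, B=-0.3095, C=(l²−L²−A²−y'²−z²)/(2L)=0.1051
  √(A²+B²)=0.3139;  θ3 = -1.4038+1.2294 ≈ -0.1744

θ₁ = 0.3493, θ₂ = 0.4366, θ₃ = -0.1744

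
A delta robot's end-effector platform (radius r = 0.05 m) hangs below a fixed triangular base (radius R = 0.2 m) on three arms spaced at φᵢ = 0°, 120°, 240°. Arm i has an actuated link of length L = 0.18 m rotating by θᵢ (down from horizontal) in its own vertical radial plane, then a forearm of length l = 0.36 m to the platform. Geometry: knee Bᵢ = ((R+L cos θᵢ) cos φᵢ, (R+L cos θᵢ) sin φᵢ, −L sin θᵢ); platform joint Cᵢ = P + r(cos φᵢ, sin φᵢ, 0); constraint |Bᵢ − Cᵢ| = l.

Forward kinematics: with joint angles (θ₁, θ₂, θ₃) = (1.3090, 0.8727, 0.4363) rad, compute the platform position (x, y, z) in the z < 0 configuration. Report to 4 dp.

arm 1 at φ=0.0°: ρ1 = 0.1966;  centre 1 = (0.1966, 0.0000, -0.1739)
φ2=120.0°: virtual centre (-0.1328, 0.2301, -0.1379), radius l
φ3=240.0°: virtual centre (-0.1566, -0.2712, -0.0761), radius l
|centre ₂|²−|centre ₁|² = 0.0207;  |centre ₃|²−|centre ₁|² = 0.0350
plane₁₂: -0.6589x+0.4602y+0.0719z = 0.0207
det = 0.6824;  x = -0.0401+0.1891z,  y = -0.0123+0.1144z
quadratic in z: (1.0488)z²+(0.2554)z+(-0.0432)=0, √Δ=0.4965 → z ∈ {-0.3585, 0.1149}; z = -0.3585 (taking z<0)
x = -0.1078, y = -0.0533

(-0.1078, -0.0533, -0.3585)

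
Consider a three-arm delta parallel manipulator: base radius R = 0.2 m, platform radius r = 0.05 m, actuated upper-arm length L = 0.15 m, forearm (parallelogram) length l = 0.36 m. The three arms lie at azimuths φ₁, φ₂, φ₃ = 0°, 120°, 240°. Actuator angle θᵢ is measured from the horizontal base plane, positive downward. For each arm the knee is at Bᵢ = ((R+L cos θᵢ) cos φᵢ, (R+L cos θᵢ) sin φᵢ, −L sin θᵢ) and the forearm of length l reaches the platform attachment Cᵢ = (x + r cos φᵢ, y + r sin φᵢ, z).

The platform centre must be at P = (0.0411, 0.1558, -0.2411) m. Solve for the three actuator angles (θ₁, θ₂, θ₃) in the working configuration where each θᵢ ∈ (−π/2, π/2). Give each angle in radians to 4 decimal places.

arm 1 (φ=0.0°): x'=0.0411, y'=0.1558
  A cos θ + B sin θ = C:  0.1089·cos θ + -0.2411·sin θ = 0.0428
  γ=atan2(-0.2411,0.1089)=-1.1465;  ψ=arccos(0.1618)=1.4083;  θ1=γ+ψ≈0.2618
φ2=120.0° → target in arm frame (0.1144, -0.1135)
  A=0.0356, B=-0.2411, C=(l²−L²−A²−y'²−z²)/(2L)=0.1161
  θ2 = atan2(B,A) + arccos(C/0.2437) = -0.3497
φ3=240.0° → target in arm frame (-0.1555, -0.0423)
  A=0.3055, B=-0.2411, C=(l²−L²−A²−y'²−z²)/(2L)=-0.1538
  θ3 = atan2(B,A) + arccos(C/0.3892) = 1.3089

θ₁ = 0.2618, θ₂ = -0.3497, θ₃ = 1.3089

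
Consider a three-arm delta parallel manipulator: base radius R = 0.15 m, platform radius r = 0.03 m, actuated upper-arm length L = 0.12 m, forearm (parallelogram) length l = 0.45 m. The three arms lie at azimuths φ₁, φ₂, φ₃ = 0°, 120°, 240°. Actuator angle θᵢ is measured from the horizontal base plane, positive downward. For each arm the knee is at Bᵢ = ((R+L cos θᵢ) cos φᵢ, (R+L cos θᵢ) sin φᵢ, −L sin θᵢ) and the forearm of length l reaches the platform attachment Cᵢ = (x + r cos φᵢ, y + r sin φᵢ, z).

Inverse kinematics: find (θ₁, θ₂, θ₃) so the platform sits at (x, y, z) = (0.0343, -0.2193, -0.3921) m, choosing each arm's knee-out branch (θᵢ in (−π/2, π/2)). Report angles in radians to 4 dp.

θ₁ = 0.4358, θ₂ = 1.3959, θ₃ = -0.2621

φ1=0.0° → target in arm frame (0.0343, -0.2193)
  A=0.0857, B=-0.3921, C=(l²−L²−A²−y'²−z²)/(2L)=-0.0878
  γ=atan2(-0.3921,0.0857)=-1.3556;  ψ=arccos(-0.2188)=1.7914;  θ1=γ+ψ≈0.4358
arm 2 (φ=120.0°): x'=-0.2071, y'=0.0799
  A cos θ + B sin θ = C:  0.3271·cos θ + -0.3921·sin θ = -0.3292
  θ2 = atan2(B,A) + arccos(C/0.5106) = 1.3959
φ3=240.0° → target in arm frame (0.1728, 0.1394)
  A cos θ + B sin θ = C:  -0.0528·cos θ + -0.3921·sin θ = 0.0506
  θ3 = atan2(B,A) + arccos(C/0.3956) = -0.2621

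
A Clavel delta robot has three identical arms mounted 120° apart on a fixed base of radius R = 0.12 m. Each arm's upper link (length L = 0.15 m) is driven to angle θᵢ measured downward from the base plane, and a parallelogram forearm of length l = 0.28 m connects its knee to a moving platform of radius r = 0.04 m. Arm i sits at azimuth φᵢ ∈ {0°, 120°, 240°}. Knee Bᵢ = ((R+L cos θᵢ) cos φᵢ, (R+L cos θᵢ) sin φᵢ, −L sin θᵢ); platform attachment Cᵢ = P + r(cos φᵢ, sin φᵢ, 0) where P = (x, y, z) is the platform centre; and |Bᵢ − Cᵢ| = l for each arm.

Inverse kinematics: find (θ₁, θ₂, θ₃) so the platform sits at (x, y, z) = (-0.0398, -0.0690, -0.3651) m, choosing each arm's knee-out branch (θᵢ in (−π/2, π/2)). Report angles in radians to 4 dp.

θ₁ = 1.3092, θ₂ = 1.3094, θ₃ = 0.7857

arm 1 (φ=0.0°): x'=-0.0398, y'=-0.0690
  A cos θ + B sin θ = C:  0.1198·cos θ + -0.3651·sin θ = -0.3217
  γ=atan2(-0.3651,0.1198)=-1.2537;  ψ=arccos(-0.8372)=2.5630;  θ1=γ+ψ≈1.3092
rotate P by −φ2: (-0.0399, 0.0690, -0.3651)
  A=0.1199, B=-0.3651, C=(l²−L²−A²−y'²−z²)/(2L)=-0.3217
  √(A²+B²)=0.3843;  θ2 = -1.2536+2.5630 ≈ 1.3094
rotate P by −φ3: (0.0797, 0.0000, -0.3651)
  e−x'=0.0003;  (l²−L²−(e−x')²−y'²−z²)/2L = -0.2580
  √(A²+B²)=0.3651;  θ3 = -1.5699+2.3555 ≈ 0.7857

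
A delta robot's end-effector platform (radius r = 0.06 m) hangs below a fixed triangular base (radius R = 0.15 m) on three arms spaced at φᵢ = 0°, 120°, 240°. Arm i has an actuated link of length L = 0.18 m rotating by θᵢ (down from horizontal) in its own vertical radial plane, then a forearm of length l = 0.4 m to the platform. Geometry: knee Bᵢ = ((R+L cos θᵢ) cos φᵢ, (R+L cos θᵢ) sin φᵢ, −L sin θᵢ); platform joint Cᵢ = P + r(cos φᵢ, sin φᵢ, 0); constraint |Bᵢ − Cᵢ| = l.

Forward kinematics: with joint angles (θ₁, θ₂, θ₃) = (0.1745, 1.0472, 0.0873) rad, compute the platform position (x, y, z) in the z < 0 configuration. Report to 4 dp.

centre 1 = (0.2673·cos0.0°, 0.2673·sin0.0°, -0.0313) = (0.2673, 0.0000, -0.0313)
arm 2 at φ=120.0°: (R−r)+L cos θ2 = 0.1800;  centre 2 = (-0.0900, 0.1559, -0.1559)
φ3=240.0°: virtual centre (-0.1347, -0.2332, -0.0157), radius l
eliminate P² terms by subtracting sphere 1 from 2 and 3
[-0.7145 0.3118 -0.2493]·P = -0.0157;  [-0.8038 -0.4665 0.0311]·P = 0.0004
Cramer: x(z) = 0.0124-0.1825z;  y(z) = -0.0221+0.3812z
into |P−centre ₁|² = l²: 1.1786z² + 0.1387z + -0.0936 = 0;  Δ = 0.4603;  z = -0.3467 or 0.2290 → z<0 root = -0.3467
x = 0.0756, y = -0.1542

(0.0756, -0.1542, -0.3467)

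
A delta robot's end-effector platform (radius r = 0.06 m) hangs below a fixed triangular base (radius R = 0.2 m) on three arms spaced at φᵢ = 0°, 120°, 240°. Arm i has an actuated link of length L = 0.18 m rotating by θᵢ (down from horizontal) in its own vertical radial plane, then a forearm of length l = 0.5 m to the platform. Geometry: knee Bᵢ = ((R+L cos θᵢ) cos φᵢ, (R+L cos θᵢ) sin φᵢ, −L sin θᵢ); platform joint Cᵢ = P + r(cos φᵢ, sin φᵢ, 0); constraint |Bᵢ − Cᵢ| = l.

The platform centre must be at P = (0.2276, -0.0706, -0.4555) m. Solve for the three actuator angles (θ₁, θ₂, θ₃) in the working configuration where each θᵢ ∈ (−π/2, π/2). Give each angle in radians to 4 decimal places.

θ₁ = -0.1748, θ₂ = 1.2213, θ₃ = 0.8725

arm 1 (φ=0.0°): x'=0.2276, y'=-0.0706
  A cos θ + B sin θ = C:  -0.0876·cos θ + -0.4555·sin θ = -0.0071
  γ=atan2(-0.4555,-0.0876)=-1.7608;  ψ=arccos(-0.0152)=1.5860;  θ1=γ+ψ≈-0.1748
arm 2 (φ=120.0°): x'=-0.1749, y'=-0.1618
  A=0.3149, B=-0.4555, C=(l²−L²−A²−y'²−z²)/(2L)=-0.3201
  √(A²+B²)=0.5538;  θ2 = -0.9659+2.1872 ≈ 1.2213
arm 3 (φ=240.0°): x'=-0.0527, y'=0.2324
  e−x'=0.1927;  (l²−L²−(e−x')²−y'²−z²)/2L = -0.2250
  √(A²+B²)=0.4946;  θ3 = -1.1707+2.0432 ≈ 0.8725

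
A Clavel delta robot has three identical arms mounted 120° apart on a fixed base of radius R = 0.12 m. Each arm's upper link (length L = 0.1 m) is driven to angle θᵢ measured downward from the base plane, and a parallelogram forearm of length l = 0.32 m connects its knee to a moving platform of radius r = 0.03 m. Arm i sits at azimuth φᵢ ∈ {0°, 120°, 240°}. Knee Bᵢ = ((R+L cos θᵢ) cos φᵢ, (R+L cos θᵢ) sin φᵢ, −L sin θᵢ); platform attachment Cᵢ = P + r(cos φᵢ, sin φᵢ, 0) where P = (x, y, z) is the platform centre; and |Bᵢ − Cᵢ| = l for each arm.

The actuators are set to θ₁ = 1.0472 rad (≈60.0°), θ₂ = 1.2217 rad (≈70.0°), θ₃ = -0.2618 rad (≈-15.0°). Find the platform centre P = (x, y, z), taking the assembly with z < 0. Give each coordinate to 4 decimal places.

S1 = (0.1400·cos0.0°, 0.1400·sin0.0°, -0.0866) = (0.1400, 0.0000, -0.0866)
φ2=120.0°: virtual centre (-0.0621, 0.1076, -0.0940), radius l
φ3=240.0°: virtual centre (-0.0933, -0.1616, 0.0259), radius l
eliminate P² terms by subtracting sphere 1 from 2 and 3
[-0.4042 0.2151 -0.0147]·P = -0.0028;  [-0.4666 -0.3232 0.2250]·P = 0.0084
Cramer: x(z) = -0.0038+0.1889z;  y(z) = -0.0204+0.4234z
quadratic in z: (1.2149)z²+(0.1016)z+(-0.0738)=0, √Δ=0.6074 → z ∈ {-0.2918, 0.2082}; z = -0.2918 (taking z<0)
x = -0.0589, y = -0.1440

(-0.0589, -0.1440, -0.2918)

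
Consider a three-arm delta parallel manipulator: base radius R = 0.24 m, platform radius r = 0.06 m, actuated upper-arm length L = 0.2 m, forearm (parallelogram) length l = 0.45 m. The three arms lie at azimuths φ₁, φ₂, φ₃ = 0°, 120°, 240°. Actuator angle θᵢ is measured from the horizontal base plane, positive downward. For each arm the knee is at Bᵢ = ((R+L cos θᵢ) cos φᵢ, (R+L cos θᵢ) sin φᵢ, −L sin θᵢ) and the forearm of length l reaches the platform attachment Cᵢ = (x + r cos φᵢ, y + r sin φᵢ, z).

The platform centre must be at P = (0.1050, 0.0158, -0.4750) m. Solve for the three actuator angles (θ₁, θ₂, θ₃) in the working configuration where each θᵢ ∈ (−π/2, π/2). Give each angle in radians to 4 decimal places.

φ1=0.0° → target in arm frame (0.1050, 0.0158)
  A cos θ + B sin θ = C:  0.0750·cos θ + -0.4750·sin θ = -0.1725
  γ=atan2(-0.4750,0.0750)=-1.4142;  ψ=arccos(-0.3587)=1.9377;  θ1=γ+ψ≈0.5235
arm 2 (φ=120.0°): x'=-0.0388, y'=-0.0988
  e−x'=0.2188;  (l²−L²−(e−x')²−y'²−z²)/2L = -0.3019
  γ=atan2(-0.4750,0.2188)=-1.1391;  ψ=arccos(-0.5773)=2.1863;  θ2=γ+ψ≈1.0472
rotate P by −φ3: (-0.0662, 0.0830, -0.4750)
  A=0.2462, B=-0.4750, C=(l²−L²−A²−y'²−z²)/(2L)=-0.3266
  √(A²+B²)=0.5350;  θ3 = -1.0926+2.2274 ≈ 1.1347

θ₁ = 0.5235, θ₂ = 1.0472, θ₃ = 1.1347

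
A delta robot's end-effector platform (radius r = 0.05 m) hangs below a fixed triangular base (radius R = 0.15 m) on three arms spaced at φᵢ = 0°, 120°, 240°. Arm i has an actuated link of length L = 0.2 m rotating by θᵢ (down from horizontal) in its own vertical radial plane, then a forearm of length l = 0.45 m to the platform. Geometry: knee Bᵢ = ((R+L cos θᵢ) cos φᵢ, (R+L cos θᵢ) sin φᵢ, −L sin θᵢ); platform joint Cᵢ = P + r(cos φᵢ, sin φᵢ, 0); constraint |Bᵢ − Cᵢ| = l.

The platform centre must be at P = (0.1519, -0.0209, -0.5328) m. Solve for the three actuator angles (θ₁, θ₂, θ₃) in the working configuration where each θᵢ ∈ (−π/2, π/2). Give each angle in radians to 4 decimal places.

θ₁ = 0.5234, θ₂ = 1.2216, θ₃ = 1.1344

φ1=0.0° → target in arm frame (0.1519, -0.0209)
  A=-0.0519, B=-0.5328, C=(l²−L²−A²−y'²−z²)/(2L)=-0.3113
  γ=atan2(-0.5328,-0.0519)=-1.6679;  ψ=arccos(-0.5815)=2.1913;  θ1=γ+ψ≈0.5234
arm 2 (φ=120.0°): x'=-0.0940, y'=-0.1211
  e−x'=0.1940;  (l²−L²−(e−x')²−y'²−z²)/2L = -0.4342
  θ2 = atan2(B,A) + arccos(C/0.5670) = 1.2216
rotate P by −φ3: (-0.0579, 0.1420, -0.5328)
  A=0.1579, B=-0.5328, C=(l²−L²−A²−y'²−z²)/(2L)=-0.4161
  θ3 = atan2(B,A) + arccos(C/0.5557) = 1.1344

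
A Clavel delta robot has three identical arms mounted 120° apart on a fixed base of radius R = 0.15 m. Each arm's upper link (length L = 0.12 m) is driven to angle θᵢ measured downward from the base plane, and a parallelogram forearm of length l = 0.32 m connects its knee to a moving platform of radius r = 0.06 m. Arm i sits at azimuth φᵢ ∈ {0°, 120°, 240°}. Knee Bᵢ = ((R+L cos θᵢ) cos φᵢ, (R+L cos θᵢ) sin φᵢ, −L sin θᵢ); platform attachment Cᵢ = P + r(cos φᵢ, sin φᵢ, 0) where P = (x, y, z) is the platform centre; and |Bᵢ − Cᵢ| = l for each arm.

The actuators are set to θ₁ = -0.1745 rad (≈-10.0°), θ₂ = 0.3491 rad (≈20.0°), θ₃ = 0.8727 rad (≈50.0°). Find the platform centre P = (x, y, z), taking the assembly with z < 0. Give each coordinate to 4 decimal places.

(0.0884, 0.0578, -0.2702)

φ1=0.0°: virtual centre (0.2082, 0.0000, 0.0208), radius l
φ2=120.0°: virtual centre (-0.1014, 0.1756, -0.0410), radius l
φ3=240.0°: virtual centre (-0.0836, -0.1447, -0.0919), radius l
|O₂|²−|O₁|² = -0.0010;  |O₃|²−|O₁|² = -0.0074
[-0.6191 0.3512 -0.1238]·P = -0.0010;  [-0.5835 -0.2895 -0.2255]·P = -0.0074
det = 0.3841;  x = 0.0075+-0.2994z,  y = 0.0104+-0.1755z
sphere 1 gives Az²+Bz+C=0 with A=1.1205, B=0.0749, C=-0.0616;  B²−4AC=0.2816;  roots -0.2702, 0.2034;  negative root z = -0.2702
x = 0.0884, y = 0.0578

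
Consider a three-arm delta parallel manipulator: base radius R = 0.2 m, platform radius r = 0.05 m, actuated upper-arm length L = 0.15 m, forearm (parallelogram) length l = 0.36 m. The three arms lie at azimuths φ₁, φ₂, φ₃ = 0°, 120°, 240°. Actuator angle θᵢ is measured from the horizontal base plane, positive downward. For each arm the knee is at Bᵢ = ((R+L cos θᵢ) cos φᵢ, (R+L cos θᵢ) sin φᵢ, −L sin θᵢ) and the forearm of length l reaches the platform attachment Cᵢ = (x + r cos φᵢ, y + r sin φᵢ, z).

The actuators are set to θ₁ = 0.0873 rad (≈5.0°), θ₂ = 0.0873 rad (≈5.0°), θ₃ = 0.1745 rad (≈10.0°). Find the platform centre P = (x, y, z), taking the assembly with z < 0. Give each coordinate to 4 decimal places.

arm 1 at φ=0.0°: (R−r)+L cos θ1 = 0.2994;  S1 = (0.2994, 0.0000, -0.0131)
S2 = (0.2994·cos120.0°, 0.2994·sin120.0°, -0.0131) = (-0.1497, 0.2593, -0.0131)
φ3=240.0°: virtual centre (-0.1489, -0.2578, -0.0260), radius l
|S₂|²−|S₁|² = 0.0000;  |S₃|²−|S₁|² = -0.0005
[-0.8983 0.5186 0.0000]·P = 0.0000;  [-0.8966 -0.5157 -0.0259]·P = -0.0005
Cramer: x(z) = 0.0003-0.0145z;  y(z) = 0.0005-0.0251z
into |P−S₁|² = l²: 1.0008z² + 0.0348z + -0.0399 = 0;  Δ = 0.1611;  z = -0.2179 or 0.1831 → z<0 root = -0.2179
x = 0.0034, y = 0.0060

(0.0034, 0.0060, -0.2179)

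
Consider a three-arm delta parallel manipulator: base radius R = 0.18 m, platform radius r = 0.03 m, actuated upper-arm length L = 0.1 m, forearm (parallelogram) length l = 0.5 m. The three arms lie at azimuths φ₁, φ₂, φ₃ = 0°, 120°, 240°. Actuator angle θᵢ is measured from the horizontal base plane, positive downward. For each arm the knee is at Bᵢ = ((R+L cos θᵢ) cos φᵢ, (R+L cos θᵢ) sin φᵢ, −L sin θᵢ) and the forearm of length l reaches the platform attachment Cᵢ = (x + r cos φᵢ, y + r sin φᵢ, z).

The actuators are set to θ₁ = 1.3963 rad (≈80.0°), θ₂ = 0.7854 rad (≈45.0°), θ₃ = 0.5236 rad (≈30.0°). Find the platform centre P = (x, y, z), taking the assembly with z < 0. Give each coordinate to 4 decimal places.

φ1=0.0°: virtual centre (0.1674, 0.0000, -0.0985), radius l
φ2=120.0°: virtual centre (-0.1104, 0.1911, -0.0707), radius l
φ3=240.0°: virtual centre (-0.1183, -0.2049, -0.0500), radius l
|S₂|²−|S₁|² = 0.0160;  |S₃|²−|S₁|² = 0.0208
[-0.5554 0.3823 0.0555]·P = 0.0160;  [-0.5713 -0.4098 0.0970]·P = 0.0208
Cramer: x(z) = -0.0325+0.1341z;  y(z) = -0.0054+0.0496z
sphere 1 gives Az²+Bz+C=0 with A=1.0205, B=0.1428, C=-0.2003;  B²−4AC=0.8381;  roots -0.5185, 0.3786;  negative root z = -0.5185
x = -0.1021, y = -0.0311

(-0.1021, -0.0311, -0.5185)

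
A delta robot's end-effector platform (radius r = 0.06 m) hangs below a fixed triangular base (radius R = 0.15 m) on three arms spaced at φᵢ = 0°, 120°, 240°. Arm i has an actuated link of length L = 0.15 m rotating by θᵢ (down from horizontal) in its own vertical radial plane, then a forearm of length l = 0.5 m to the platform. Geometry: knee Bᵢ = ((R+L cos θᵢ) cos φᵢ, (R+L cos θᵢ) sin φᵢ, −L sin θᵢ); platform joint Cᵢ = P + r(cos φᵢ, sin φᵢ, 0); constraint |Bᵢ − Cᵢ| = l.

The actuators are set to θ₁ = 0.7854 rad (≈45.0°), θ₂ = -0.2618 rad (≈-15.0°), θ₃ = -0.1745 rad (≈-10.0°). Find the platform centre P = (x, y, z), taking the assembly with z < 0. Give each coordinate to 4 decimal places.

(-0.1953, 0.0131, -0.4169)

centre 1 = (0.1961·cos0.0°, 0.1961·sin0.0°, -0.1061) = (0.1961, 0.0000, -0.1061)
arm 2 at φ=120.0°: e+L cos θ2 = 0.2349;  centre 2 = (-0.1174, 0.2034, 0.0388)
centre 3 = (0.2377·cos240.0°, 0.2377·sin240.0°, 0.0260) = (-0.1189, -0.2059, 0.0260)
|centre ₂|²−|centre ₁|² = 0.0070;  |centre ₃|²−|centre ₁|² = 0.0075
[-0.6270 0.4068 0.2898]·P = 0.0070;  [-0.6299 -0.4117 0.2642]·P = 0.0075
det = 0.5144;  x = -0.0115+0.4409z,  y = -0.0006+-0.0328z
quadratic in z: (1.1955)z²+(0.0291)z+(-0.1957)=0, √Δ=0.9677 → z ∈ {-0.4169, 0.3926}; z = -0.4169 (taking z<0)
x = -0.1953, y = 0.0131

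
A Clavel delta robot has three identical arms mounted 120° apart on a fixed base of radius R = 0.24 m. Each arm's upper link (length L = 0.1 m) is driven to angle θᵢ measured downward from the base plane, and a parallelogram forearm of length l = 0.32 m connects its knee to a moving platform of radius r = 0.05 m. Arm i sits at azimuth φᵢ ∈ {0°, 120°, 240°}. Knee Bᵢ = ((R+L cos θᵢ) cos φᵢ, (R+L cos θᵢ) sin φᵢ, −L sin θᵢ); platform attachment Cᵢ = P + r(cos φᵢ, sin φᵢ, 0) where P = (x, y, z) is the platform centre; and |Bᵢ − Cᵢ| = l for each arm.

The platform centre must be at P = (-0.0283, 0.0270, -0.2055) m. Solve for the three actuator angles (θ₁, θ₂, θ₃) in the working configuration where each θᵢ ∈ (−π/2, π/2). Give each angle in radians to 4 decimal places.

θ₁ = 0.7858, θ₂ = 0.0871, θ₃ = 0.6115

φ1=0.0° → target in arm frame (-0.0283, 0.0270)
  A cos θ + B sin θ = C:  0.2183·cos θ + -0.2055·sin θ = 0.0089
  γ=atan2(-0.2055,0.2183)=-0.7552;  ψ=arccos(0.0298)=1.5410;  θ1=γ+ψ≈0.7858
arm 2 (φ=120.0°): x'=0.0375, y'=0.0110
  e−x'=0.1525;  (l²−L²−(e−x')²−y'²−z²)/2L = 0.1340
  √(A²+B²)=0.2559;  θ2 = -0.9325+1.0196 ≈ 0.0871
φ3=240.0° → target in arm frame (-0.0092, -0.0380)
  A=0.1992, B=-0.2055, C=(l²−L²−A²−y'²−z²)/(2L)=0.0452
  θ3 = atan2(B,A) + arccos(C/0.2862) = 0.6115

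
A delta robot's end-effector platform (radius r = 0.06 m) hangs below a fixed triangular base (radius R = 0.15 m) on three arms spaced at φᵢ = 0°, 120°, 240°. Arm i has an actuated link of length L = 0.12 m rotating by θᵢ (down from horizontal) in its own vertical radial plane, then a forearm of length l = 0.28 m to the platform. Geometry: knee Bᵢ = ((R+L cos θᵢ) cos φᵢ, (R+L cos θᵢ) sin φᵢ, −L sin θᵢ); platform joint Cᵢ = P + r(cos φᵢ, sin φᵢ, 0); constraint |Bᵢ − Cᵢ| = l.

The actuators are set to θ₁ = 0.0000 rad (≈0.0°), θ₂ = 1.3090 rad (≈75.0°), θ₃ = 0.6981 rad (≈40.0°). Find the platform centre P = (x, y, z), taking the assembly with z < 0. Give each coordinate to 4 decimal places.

φ1=0.0°: virtual centre (0.2100, 0.0000, 0.0000), radius l
φ2=120.0°: virtual centre (-0.0605, 0.1048, -0.1159), radius l
arm 3 at φ=240.0°: (R−r)+L cos θ3 = 0.1819;  centre 3 = (-0.0910, -0.1576, -0.0771)
eliminate P² terms by subtracting sphere 1 from 2 and 3
[-0.5411 0.2097 -0.2318]·P = -0.0160;  [-0.6019 -0.3151 -0.1543]·P = -0.0051
Cramer: x(z) = 0.0206-0.3552z;  y(z) = -0.0233+0.1890z
quadratic in z: (1.1619)z²+(0.1258)z+(-0.0420)=0, √Δ=0.4593 → z ∈ {-0.2518, 0.1435}; z = -0.2518 (taking z<0)
x = 0.1100, y = -0.0708

(0.1100, -0.0708, -0.2518)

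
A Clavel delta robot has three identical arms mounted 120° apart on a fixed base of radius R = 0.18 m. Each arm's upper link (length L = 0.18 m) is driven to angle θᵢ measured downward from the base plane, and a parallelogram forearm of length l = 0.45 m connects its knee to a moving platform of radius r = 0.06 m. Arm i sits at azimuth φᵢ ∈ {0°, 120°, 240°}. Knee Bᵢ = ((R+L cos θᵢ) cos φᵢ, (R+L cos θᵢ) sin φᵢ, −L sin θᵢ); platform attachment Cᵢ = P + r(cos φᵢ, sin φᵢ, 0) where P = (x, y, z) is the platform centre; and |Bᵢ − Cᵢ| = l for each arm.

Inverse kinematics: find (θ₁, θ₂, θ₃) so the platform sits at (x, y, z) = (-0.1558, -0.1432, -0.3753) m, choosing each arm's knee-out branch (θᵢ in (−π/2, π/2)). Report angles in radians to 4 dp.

θ₁ = 1.0469, θ₂ = 0.6979, θ₃ = -0.3493

rotate P by −φ1: (-0.1558, -0.1432, -0.3753)
  A cos θ + B sin θ = C:  0.2758·cos θ + -0.3753·sin θ = -0.1870
  √(A²+B²)=0.4657;  θ1 = -0.9370+1.9840 ≈ 1.0469
φ2=120.0° → target in arm frame (-0.0461, 0.2065)
  A cos θ + B sin θ = C:  0.1661·cos θ + -0.3753·sin θ = -0.1139
  √(A²+B²)=0.4104;  θ2 = -1.1541+1.8520 ≈ 0.6979
φ3=240.0° → target in arm frame (0.2019, -0.0633)
  e−x'=-0.0819;  (l²−L²−(e−x')²−y'²−z²)/2L = 0.0515
  √(A²+B²)=0.3841;  θ3 = -1.7857+1.4364 ≈ -0.3493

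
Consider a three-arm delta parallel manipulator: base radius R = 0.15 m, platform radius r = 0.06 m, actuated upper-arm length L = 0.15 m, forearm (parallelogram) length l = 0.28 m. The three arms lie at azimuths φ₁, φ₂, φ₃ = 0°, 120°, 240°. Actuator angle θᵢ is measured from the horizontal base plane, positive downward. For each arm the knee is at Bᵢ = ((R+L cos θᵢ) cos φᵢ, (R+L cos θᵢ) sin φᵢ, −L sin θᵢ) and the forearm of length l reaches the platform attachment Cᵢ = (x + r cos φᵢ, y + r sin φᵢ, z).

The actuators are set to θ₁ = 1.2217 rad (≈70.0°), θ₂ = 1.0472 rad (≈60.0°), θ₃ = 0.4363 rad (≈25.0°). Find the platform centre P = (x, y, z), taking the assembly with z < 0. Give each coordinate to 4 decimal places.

(-0.0701, -0.0709, -0.3103)

centre 1 = (0.1413·cos0.0°, 0.1413·sin0.0°, -0.1410) = (0.1413, 0.0000, -0.1410)
φ2=120.0°: virtual centre (-0.0825, 0.1429, -0.1299), radius l
arm 3 at φ=240.0°: e+L cos θ3 = 0.2259;  centre 3 = (-0.1130, -0.1957, -0.0634)
eliminate P² terms by subtracting sphere 1 from 2 and 3
linear system: -0.4476x+0.2858y = 0.0043−0.0221z; -0.5086x+-0.3914y = 0.0152−0.1551z
Cramer: x(z) = -0.0188+0.1653z;  y(z) = -0.0145+0.1816z
into |P−centre ₁|² = l²: 1.0603z² + 0.2237z + -0.0327 = 0;  Δ = 0.1887;  z = -0.3103 or 0.0993 → z<0 root = -0.3103
x = -0.0701, y = -0.0709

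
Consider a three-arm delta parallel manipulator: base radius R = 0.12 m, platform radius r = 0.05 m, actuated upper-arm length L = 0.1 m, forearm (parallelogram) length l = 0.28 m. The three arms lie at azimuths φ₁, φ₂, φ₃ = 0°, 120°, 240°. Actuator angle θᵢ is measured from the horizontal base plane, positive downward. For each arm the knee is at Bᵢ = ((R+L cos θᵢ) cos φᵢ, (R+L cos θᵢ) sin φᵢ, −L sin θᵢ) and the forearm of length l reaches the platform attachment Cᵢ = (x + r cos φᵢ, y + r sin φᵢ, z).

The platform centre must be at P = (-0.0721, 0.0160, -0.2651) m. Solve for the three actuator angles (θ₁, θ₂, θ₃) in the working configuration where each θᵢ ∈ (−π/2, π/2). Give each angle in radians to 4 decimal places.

rotate P by −φ1: (-0.0721, 0.0160, -0.2651)
  e−x'=0.1421;  (l²−L²−(e−x')²−y'²−z²)/2L = -0.1116
  γ=atan2(-0.2651,0.1421)=-1.0787;  ψ=arccos(-0.3711)=1.9510;  θ1=γ+ψ≈0.8723
φ2=120.0° → target in arm frame (0.0499, 0.0544)
  A=0.0201, B=-0.2651, C=(l²−L²−A²−y'²−z²)/(2L)=-0.0262
  γ=atan2(-0.2651,0.0201)=-1.4951;  ψ=arccos(-0.0987)=1.6696;  θ2=γ+ψ≈0.1745
arm 3 (φ=240.0°): x'=0.0222, y'=-0.0704
  A=0.0478, B=-0.2651, C=(l²−L²−A²−y'²−z²)/(2L)=-0.0456
  γ=atan2(-0.2651,0.0478)=-1.3924;  ψ=arccos(-0.1694)=1.7410;  θ3=γ+ψ≈0.3486

θ₁ = 0.8723, θ₂ = 0.1745, θ₃ = 0.3486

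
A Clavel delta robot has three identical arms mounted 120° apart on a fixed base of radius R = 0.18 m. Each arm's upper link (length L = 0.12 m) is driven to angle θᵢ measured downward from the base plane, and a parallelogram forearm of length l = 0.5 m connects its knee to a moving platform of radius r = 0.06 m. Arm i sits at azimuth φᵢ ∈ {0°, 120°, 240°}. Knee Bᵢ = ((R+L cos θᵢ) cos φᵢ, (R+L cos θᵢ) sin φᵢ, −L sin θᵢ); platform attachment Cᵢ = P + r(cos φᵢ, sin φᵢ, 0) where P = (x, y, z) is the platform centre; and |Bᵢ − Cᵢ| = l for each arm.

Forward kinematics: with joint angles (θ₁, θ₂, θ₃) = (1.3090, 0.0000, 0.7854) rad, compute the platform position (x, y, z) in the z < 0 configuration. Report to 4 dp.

(-0.1631, 0.1111, -0.4887)

O1 = (0.1511·cos0.0°, 0.1511·sin0.0°, -0.1159) = (0.1511, 0.0000, -0.1159)
arm 2 at φ=120.0°: ρ2 = 0.2400;  O2 = (-0.1200, 0.2078, 0.0000)
φ3=240.0°: virtual centre (-0.1024, -0.1774, -0.0849), radius l
subtract pairs → two planes through P
plane₁₂: -0.5421x+0.4157y+0.2318z = 0.0213
det = 0.4031;  x = -0.0321+0.2681z,  y = 0.0095+-0.2080z
quadratic in z: (1.1152)z²+(0.1297)z+(-0.2029)=0, √Δ=0.9602 → z ∈ {-0.4887, 0.3724}; z = -0.4887 (taking z<0)
x = -0.1631, y = 0.1111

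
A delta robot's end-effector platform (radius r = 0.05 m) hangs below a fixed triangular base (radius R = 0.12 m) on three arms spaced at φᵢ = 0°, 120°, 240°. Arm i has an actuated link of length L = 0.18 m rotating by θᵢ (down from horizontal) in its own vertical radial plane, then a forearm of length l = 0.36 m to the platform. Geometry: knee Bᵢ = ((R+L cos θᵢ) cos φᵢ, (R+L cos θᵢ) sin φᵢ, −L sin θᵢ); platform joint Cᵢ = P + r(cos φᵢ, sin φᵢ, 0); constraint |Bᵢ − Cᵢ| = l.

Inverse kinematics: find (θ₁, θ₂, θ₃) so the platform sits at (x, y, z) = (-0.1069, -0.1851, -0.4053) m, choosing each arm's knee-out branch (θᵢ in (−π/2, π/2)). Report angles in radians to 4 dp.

θ₁ = 1.3962, θ₂ = 1.3960, θ₃ = 0.2617

rotate P by −φ1: (-0.1069, -0.1851, -0.4053)
  A=0.1769, B=-0.4053, C=(l²−L²−A²−y'²−z²)/(2L)=-0.3684
  θ1 = atan2(B,A) + arccos(C/0.4422) = 1.3962
φ2=120.0° → target in arm frame (-0.1069, 0.1851)
  A=0.1769, B=-0.4053, C=(l²−L²−A²−y'²−z²)/(2L)=-0.3684
  θ2 = atan2(B,A) + arccos(C/0.4422) = 1.3960
φ3=240.0° → target in arm frame (0.2138, 0.0000)
  A=-0.1438, B=-0.4053, C=(l²−L²−A²−y'²−z²)/(2L)=-0.2437
  √(A²+B²)=0.4300;  θ3 = -1.9116+2.1733 ≈ 0.2617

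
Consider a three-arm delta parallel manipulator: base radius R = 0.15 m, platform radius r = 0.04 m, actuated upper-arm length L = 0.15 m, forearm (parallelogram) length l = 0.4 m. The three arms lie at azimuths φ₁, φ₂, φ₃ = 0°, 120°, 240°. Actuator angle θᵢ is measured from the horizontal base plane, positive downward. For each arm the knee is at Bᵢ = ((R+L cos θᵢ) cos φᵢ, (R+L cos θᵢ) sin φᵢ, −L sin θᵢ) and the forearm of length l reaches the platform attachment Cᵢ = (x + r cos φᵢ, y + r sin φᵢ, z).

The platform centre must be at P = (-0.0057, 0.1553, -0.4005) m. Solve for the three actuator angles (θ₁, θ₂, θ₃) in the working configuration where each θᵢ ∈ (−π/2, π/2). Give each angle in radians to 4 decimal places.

rotate P by −φ1: (-0.0057, 0.1553, -0.4005)
  A cos θ + B sin θ = C:  0.1157·cos θ + -0.4005·sin θ = -0.2013
  γ=atan2(-0.4005,0.1157)=-1.2896;  ψ=arccos(-0.4830)=2.0749;  θ1=γ+ψ≈0.7853
φ2=120.0° → target in arm frame (0.1373, -0.0727)
  e−x'=-0.0273;  (l²−L²−(e−x')²−y'²−z²)/2L = -0.0965
  √(A²+B²)=0.4014;  θ2 = -1.6390+1.8134 ≈ 0.1745
arm 3 (φ=240.0°): x'=-0.1316, y'=-0.0826
  A cos θ + B sin θ = C:  0.2416·cos θ + -0.4005·sin θ = -0.2937
  √(A²+B²)=0.4678;  θ3 = -1.0279+2.2497 ≈ 1.2218

θ₁ = 0.7853, θ₂ = 0.1745, θ₃ = 1.2218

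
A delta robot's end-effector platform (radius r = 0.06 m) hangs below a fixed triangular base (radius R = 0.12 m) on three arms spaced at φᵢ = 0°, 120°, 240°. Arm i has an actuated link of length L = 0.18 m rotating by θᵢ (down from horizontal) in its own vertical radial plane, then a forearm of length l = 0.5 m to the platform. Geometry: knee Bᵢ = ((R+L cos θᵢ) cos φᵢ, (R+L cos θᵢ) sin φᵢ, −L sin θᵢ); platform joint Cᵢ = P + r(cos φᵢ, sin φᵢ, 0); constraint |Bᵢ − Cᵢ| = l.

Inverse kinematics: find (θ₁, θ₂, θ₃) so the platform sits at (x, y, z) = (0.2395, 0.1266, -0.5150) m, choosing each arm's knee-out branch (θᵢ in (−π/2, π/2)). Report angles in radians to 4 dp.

θ₁ = 0.1748, θ₂ = 0.8728, θ₃ = 1.3091

φ1=0.0° → target in arm frame (0.2395, 0.1266)
  A cos θ + B sin θ = C:  -0.1795·cos θ + -0.5150·sin θ = -0.2663
  √(A²+B²)=0.5454;  θ1 = -1.9062+2.0809 ≈ 0.1748
rotate P by −φ2: (-0.0101, -0.2707, -0.5150)
  e−x'=0.0701;  (l²−L²−(e−x')²−y'²−z²)/2L = -0.3495
  γ=atan2(-0.5150,0.0701)=-1.4355;  ψ=arccos(-0.6725)=2.3083;  θ2=γ+ψ≈0.8728
rotate P by −φ3: (-0.2294, 0.1441, -0.5150)
  e−x'=0.2894;  (l²−L²−(e−x')²−y'²−z²)/2L = -0.4226
  θ3 = atan2(B,A) + arccos(C/0.5907) = 1.3091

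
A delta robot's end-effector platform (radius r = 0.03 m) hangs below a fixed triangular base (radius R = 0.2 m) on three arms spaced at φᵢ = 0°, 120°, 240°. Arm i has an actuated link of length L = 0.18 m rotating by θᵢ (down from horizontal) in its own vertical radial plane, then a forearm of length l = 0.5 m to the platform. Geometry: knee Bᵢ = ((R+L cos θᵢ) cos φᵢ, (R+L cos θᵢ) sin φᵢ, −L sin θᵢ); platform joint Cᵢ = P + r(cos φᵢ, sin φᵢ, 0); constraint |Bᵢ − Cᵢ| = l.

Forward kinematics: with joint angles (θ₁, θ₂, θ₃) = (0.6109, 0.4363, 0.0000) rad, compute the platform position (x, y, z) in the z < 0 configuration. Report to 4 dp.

(-0.0638, -0.0581, -0.4215)

arm 1 at φ=0.0°: ρ1 = 0.3174;  centre 1 = (0.3174, 0.0000, -0.1032)
φ2=120.0°: virtual centre (-0.1666, 0.2885, -0.0761), radius l
arm 3 at φ=240.0°: ρ3 = 0.3500;  centre 3 = (-0.1750, -0.3031, 0.0000)
|centre ₂|²−|centre ₁|² = 0.0053;  |centre ₃|²−|centre ₁|² = 0.0111
linear system: -0.9680x+0.5770y = 0.0053−0.0544z; -0.9849x+-0.6062y = 0.0111−0.2065z
det = 1.1551;  x = -0.0083+0.1317z,  y = -0.0047+0.1267z
sphere 1 gives Az²+Bz+C=0 with A=1.0334, B=0.1195, C=-0.1332;  B²−4AC=0.5648;  roots -0.4215, 0.3058;  negative root z = -0.4215
x = -0.0638, y = -0.0581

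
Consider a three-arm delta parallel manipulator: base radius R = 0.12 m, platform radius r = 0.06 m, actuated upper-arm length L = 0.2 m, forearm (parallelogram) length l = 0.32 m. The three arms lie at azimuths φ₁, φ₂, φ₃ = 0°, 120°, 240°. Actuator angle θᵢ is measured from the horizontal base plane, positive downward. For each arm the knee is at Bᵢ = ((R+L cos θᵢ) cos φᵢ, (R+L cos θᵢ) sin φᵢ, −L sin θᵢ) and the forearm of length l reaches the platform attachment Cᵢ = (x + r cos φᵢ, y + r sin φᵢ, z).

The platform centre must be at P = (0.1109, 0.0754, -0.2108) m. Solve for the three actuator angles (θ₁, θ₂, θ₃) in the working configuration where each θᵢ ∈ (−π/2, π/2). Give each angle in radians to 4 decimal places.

θ₁ = -0.3488, θ₂ = 0.2617, θ₃ = 0.8726

arm 1 (φ=0.0°): x'=0.1109, y'=0.0754
  A cos θ + B sin θ = C:  -0.0509·cos θ + -0.2108·sin θ = 0.0242
  θ1 = atan2(B,A) + arccos(C/0.2169) = -0.3488
arm 2 (φ=120.0°): x'=0.0098, y'=-0.1337
  e−x'=0.0502;  (l²−L²−(e−x')²−y'²−z²)/2L = -0.0061
  θ2 = atan2(B,A) + arccos(C/0.2167) = 0.2617
φ3=240.0° → target in arm frame (-0.1207, 0.0583)
  A cos θ + B sin θ = C:  0.1807·cos θ + -0.2108·sin θ = -0.0453
  γ=atan2(-0.2108,0.1807)=-0.8620;  ψ=arccos(-0.1631)=1.7346;  θ3=γ+ψ≈0.8726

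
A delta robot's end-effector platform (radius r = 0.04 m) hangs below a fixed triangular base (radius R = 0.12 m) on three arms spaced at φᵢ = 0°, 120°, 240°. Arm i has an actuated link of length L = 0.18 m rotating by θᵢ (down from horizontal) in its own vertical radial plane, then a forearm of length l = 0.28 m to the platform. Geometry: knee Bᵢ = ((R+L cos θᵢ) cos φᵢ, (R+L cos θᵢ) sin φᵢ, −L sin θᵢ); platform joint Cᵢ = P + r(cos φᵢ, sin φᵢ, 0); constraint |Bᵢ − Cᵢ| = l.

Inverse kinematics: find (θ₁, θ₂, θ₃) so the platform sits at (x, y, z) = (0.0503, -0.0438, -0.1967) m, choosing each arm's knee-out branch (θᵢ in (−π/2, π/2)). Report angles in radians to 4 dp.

θ₁ = 0.0869, θ₂ = 0.7852, θ₃ = 0.3493

arm 1 (φ=0.0°): x'=0.0503, y'=-0.0438
  A=0.0297, B=-0.1967, C=(l²−L²−A²−y'²−z²)/(2L)=0.0125
  θ1 = atan2(B,A) + arccos(C/0.1989) = 0.0869
rotate P by −φ2: (-0.0631, -0.0217, -0.1967)
  A cos θ + B sin θ = C:  0.1431·cos θ + -0.1967·sin θ = -0.0379
  θ2 = atan2(B,A) + arccos(C/0.2432) = 0.7852
φ3=240.0° → target in arm frame (0.0128, 0.0655)
  e−x'=0.0672;  (l²−L²−(e−x')²−y'²−z²)/2L = -0.0042
  γ=atan2(-0.1967,0.0672)=-1.2415;  ψ=arccos(-0.0200)=1.5908;  θ3=γ+ψ≈0.3493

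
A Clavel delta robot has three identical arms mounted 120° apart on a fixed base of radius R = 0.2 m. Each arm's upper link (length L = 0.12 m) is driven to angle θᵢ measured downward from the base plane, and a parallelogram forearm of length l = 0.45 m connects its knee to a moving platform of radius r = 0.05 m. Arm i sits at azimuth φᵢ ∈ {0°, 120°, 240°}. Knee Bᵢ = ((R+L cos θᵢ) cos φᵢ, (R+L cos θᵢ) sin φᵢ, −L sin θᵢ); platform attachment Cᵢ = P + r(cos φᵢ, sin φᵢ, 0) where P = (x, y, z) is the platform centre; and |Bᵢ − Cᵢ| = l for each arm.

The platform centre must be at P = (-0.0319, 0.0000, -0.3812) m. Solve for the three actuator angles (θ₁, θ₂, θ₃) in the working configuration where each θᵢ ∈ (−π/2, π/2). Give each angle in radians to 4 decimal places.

θ₁ = 0.3494, θ₂ = 0.0875, θ₃ = 0.0875

φ1=0.0° → target in arm frame (-0.0319, 0.0000)
  A=0.1819, B=-0.3812, C=(l²−L²−A²−y'²−z²)/(2L)=0.0404
  θ1 = atan2(B,A) + arccos(C/0.4224) = 0.3494
φ2=120.0° → target in arm frame (0.0159, 0.0276)
  e−x'=0.1341;  (l²−L²−(e−x')²−y'²−z²)/2L = 0.1002
  √(A²+B²)=0.4041;  θ2 = -1.2326+1.3201 ≈ 0.0875
arm 3 (φ=240.0°): x'=0.0160, y'=-0.0276
  e−x'=0.1341;  (l²−L²−(e−x')²−y'²−z²)/2L = 0.1002
  γ=atan2(-0.3812,0.1341)=-1.2326;  ψ=arccos(0.2480)=1.3201;  θ3=γ+ψ≈0.0875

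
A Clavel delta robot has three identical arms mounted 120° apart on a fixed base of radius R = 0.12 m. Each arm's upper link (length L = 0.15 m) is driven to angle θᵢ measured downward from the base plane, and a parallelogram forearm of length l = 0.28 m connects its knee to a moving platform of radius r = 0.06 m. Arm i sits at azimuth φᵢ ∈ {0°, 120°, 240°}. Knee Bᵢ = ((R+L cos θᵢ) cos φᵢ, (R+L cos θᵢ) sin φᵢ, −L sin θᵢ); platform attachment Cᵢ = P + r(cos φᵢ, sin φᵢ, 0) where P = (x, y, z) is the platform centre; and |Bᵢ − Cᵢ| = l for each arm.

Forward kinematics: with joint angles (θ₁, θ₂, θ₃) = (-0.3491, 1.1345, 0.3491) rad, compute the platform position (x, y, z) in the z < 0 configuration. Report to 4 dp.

(0.1225, -0.0939, -0.2005)

arm 1 at φ=0.0°: (R−r)+L cos θ1 = 0.2010;  S1 = (0.2010, 0.0000, 0.0513)
φ2=120.0°: virtual centre (-0.0617, 0.1069, -0.1359), radius l
φ3=240.0°: virtual centre (-0.1005, -0.1740, -0.0513), radius l
subtract pairs → two planes through P
[-0.5253 0.2137 -0.3745]·P = -0.0093;  [-0.6029 -0.3481 -0.2052]·P = 0.0000
det = 0.3117;  x = 0.0104+-0.5590z,  y = -0.0180+0.3785z
sphere 1 gives Az²+Bz+C=0 with A=1.4557, B=0.0968, C=-0.0391;  B²−4AC=0.2372;  roots -0.2005, 0.1340;  negative root z = -0.2005
x = 0.1225, y = -0.0939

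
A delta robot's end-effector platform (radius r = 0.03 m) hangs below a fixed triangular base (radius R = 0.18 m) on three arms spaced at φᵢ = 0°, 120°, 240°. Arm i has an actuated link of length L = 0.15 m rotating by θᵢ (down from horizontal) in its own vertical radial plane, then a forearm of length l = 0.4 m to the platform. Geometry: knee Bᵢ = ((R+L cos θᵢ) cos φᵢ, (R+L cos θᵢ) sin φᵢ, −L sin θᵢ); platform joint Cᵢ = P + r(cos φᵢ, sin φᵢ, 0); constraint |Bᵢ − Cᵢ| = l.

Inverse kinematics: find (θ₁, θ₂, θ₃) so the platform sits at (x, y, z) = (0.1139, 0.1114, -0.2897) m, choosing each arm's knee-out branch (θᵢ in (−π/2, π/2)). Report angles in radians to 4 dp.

arm 1 (φ=0.0°): x'=0.1139, y'=0.1114
  A=0.0361, B=-0.2897, C=(l²−L²−A²−y'²−z²)/(2L)=0.1329
  θ1 = atan2(B,A) + arccos(C/0.2919) = -0.3485
φ2=120.0° → target in arm frame (0.0395, -0.1543)
  e−x'=0.1105;  (l²−L²−(e−x')²−y'²−z²)/2L = 0.0585
  √(A²+B²)=0.3100;  θ2 = -1.2065+1.3810 ≈ 0.1745
rotate P by −φ3: (-0.1534, 0.0429, -0.2897)
  e−x'=0.3034;  (l²−L²−(e−x')²−y'²−z²)/2L = -0.1345
  θ3 = atan2(B,A) + arccos(C/0.4195) = 1.1348

θ₁ = -0.3485, θ₂ = 0.1745, θ₃ = 1.1348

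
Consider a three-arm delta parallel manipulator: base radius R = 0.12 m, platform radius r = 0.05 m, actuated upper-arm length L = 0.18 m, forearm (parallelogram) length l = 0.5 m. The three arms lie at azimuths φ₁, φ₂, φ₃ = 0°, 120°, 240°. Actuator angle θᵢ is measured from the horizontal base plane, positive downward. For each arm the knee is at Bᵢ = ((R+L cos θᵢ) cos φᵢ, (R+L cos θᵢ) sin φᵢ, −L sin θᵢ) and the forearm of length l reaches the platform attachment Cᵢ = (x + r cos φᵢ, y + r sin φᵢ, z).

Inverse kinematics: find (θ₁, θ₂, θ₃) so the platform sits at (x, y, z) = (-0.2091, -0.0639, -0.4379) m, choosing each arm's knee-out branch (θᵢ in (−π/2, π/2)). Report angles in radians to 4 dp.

θ₁ = 0.8724, θ₂ = 0.1743, θ₃ = -0.1746

arm 1 (φ=0.0°): x'=-0.2091, y'=-0.0639
  A cos θ + B sin θ = C:  0.2791·cos θ + -0.4379·sin θ = -0.1559
  γ=atan2(-0.4379,0.2791)=-1.0034;  ψ=arccos(-0.3003)=1.8758;  θ1=γ+ψ≈0.8724
rotate P by −φ2: (0.0492, 0.2130, -0.4379)
  e−x'=0.0208;  (l²−L²−(e−x')²−y'²−z²)/2L = -0.0555
  √(A²+B²)=0.4384;  θ2 = -1.5234+1.6977 ≈ 0.1743
arm 3 (φ=240.0°): x'=0.1599, y'=-0.1491
  A cos θ + B sin θ = C:  -0.0899·cos θ + -0.4379·sin θ = -0.0124
  √(A²+B²)=0.4470;  θ3 = -1.7733+1.5986 ≈ -0.1746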